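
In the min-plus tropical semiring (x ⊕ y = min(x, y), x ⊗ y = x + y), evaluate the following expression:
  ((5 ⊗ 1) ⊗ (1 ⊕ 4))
((5 ⊗ 1) ⊗ (1 ⊕ 4)) = 7

Expand innermost to outermost. Recall ⊕ takes the minimum of its arguments and ⊗ takes their sum. Working out the expression ((5 ⊗ 1) ⊗ (1 ⊕ 4)) gives 7.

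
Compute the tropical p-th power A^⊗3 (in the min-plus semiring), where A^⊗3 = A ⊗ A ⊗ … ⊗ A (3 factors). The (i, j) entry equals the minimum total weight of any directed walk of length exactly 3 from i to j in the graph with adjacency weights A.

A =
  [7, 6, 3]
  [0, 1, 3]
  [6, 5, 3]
A^⊗3 =
  [7, 8, 9]
  [2, 3, 4]
  [6, 7, 8]

Each entry (A^⊗3)_ij equals the minimum over all length-3 walks i = v_0 → v_1 → … → v_3 = j of Σ_t A[v_t][v_{t+1}]. For example, for (i, j) = (0, 2) we minimise over 9 possible intermediate vertex sequences; the minimum is 9, attained along the walk 0 → 1 → 0 → 2.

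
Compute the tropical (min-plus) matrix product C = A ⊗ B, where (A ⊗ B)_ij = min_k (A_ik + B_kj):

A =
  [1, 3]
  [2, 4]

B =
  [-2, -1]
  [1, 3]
A ⊗ B =
  [-1, 0]
  [0, 1]

Apply the min-plus product entry-by-entry:
  C[0][0] = min over k of (A[0][0] + B[0][0] = 1 + -2 = -1, A[0][1] + B[1][0] = 3 + 1 = 4) = -1 (attained at k = 0)
  C[0][1] = min over k of (A[0][0] + B[0][1] = 1 + -1 = 0, A[0][1] + B[1][1] = 3 + 3 = 6) = 0 (attained at k = 0)
  C[1][0] = min over k of (A[1][0] + B[0][0] = 2 + -2 = 0, A[1][1] + B[1][0] = 4 + 1 = 5) = 0 (attained at k = 0)
  C[1][1] = min over k of (A[1][0] + B[0][1] = 2 + -1 = 1, A[1][1] + B[1][1] = 4 + 3 = 7) = 1 (attained at k = 0)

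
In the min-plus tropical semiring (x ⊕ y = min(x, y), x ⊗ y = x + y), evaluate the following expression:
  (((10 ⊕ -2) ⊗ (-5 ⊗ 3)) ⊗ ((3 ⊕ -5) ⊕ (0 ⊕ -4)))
(((10 ⊕ -2) ⊗ (-5 ⊗ 3)) ⊗ ((3 ⊕ -5) ⊕ (0 ⊕ -4))) = -9

Expand innermost to outermost. Recall ⊕ takes the minimum of its arguments and ⊗ takes their sum. Working out the expression (((10 ⊕ -2) ⊗ (-5 ⊗ 3)) ⊗ ((3 ⊕ -5) ⊕ (0 ⊕ -4))) gives -9.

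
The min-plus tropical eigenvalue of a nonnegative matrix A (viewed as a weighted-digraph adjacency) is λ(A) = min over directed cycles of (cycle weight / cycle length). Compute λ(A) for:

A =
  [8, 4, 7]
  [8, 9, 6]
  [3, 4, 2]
λ(A) = 2

Enumerate directed cycles and compute their means (weight / length). Sample:
  cycle 0 → 0: weight = 8, length = 1, mean = 8/1 ≈ 8.000
  cycle 1 → 1: weight = 9, length = 1, mean = 9/1 ≈ 9.000
  cycle 2 → 2: weight = 2, length = 1, mean = 2/1 ≈ 2.000
  cycle 0 → 1 → 0: weight = 12, length = 2, mean = 12/2 ≈ 6.000
  cycle 0 → 2 → 0: weight = 10, length = 2, mean = 10/2 ≈ 5.000
  cycle 1 → 0 → 1: weight = 12, length = 2, mean = 12/2 ≈ 6.000
Minimum mean = 2.000, attained e.g. along the cycle 2 → 2 with weight 2 and length 1. So λ(A) = 2/1 = 2.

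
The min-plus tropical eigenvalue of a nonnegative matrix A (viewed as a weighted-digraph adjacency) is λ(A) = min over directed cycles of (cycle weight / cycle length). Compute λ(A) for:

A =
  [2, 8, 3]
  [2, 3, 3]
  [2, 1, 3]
λ(A) = 2

Enumerate directed cycles and compute their means (weight / length). Sample:
  cycle 0 → 0: weight = 2, length = 1, mean = 2/1 ≈ 2.000
  cycle 1 → 1: weight = 3, length = 1, mean = 3/1 ≈ 3.000
  cycle 2 → 2: weight = 3, length = 1, mean = 3/1 ≈ 3.000
  cycle 0 → 1 → 0: weight = 10, length = 2, mean = 10/2 ≈ 5.000
  cycle 0 → 2 → 0: weight = 5, length = 2, mean = 5/2 ≈ 2.500
  cycle 1 → 0 → 1: weight = 10, length = 2, mean = 10/2 ≈ 5.000
Minimum mean = 2.000, attained e.g. along the cycle 0 → 0 with weight 2 and length 1. So λ(A) = 2/1 = 2.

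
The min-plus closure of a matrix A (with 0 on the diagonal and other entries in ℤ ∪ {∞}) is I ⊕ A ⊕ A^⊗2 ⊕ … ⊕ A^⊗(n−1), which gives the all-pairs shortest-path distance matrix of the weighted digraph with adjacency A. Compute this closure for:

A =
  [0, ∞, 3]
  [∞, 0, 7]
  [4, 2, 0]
Closure =
  [0, 5, 3]
  [11, 0, 7]
  [4, 2, 0]

This is the Floyd-Warshall all-pairs shortest-path computation. For each intermediate vertex k = 0, 1, …, 2, update dist[i][j] ← min(dist[i][j], dist[i][k] + dist[k][j]). The final matrix gives, for each (i, j), the minimum total weight of any directed path from i to j (possibly empty when i = j).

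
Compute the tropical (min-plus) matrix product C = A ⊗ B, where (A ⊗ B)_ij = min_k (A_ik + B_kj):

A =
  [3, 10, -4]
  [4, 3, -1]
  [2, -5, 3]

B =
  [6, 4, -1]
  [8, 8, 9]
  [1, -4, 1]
A ⊗ B =
  [-3, -8, -3]
  [0, -5, 0]
  [3, -1, 1]

Apply the min-plus product entry-by-entry:
  C[0][0] = min over k of (A[0][0] + B[0][0] = 3 + 6 = 9, A[0][1] + B[1][0] = 10 + 8 = 18, A[0][2] + B[2][0] = -4 + 1 = -3) = -3 (attained at k = 2)
  C[0][1] = min over k of (A[0][0] + B[0][1] = 3 + 4 = 7, A[0][1] + B[1][1] = 10 + 8 = 18, A[0][2] + B[2][1] = -4 + -4 = -8) = -8 (attained at k = 2)
  C[0][2] = min over k of (A[0][0] + B[0][2] = 3 + -1 = 2, A[0][1] + B[1][2] = 10 + 9 = 19, A[0][2] + B[2][2] = -4 + 1 = -3) = -3 (attained at k = 2)
  C[1][0] = min over k of (A[1][0] + B[0][0] = 4 + 6 = 10, A[1][1] + B[1][0] = 3 + 8 = 11, A[1][2] + B[2][0] = -1 + 1 = 0) = 0 (attained at k = 2)
  C[1][1] = min over k of (A[1][0] + B[0][1] = 4 + 4 = 8, A[1][1] + B[1][1] = 3 + 8 = 11, A[1][2] + B[2][1] = -1 + -4 = -5) = -5 (attained at k = 2)
  C[1][2] = min over k of (A[1][0] + B[0][2] = 4 + -1 = 3, A[1][1] + B[1][2] = 3 + 9 = 12, A[1][2] + B[2][2] = -1 + 1 = 0) = 0 (attained at k = 2)
  C[2][0] = min over k of (A[2][0] + B[0][0] = 2 + 6 = 8, A[2][1] + B[1][0] = -5 + 8 = 3, A[2][2] + B[2][0] = 3 + 1 = 4) = 3 (attained at k = 1)
  C[2][1] = min over k of (A[2][0] + B[0][1] = 2 + 4 = 6, A[2][1] + B[1][1] = -5 + 8 = 3, A[2][2] + B[2][1] = 3 + -4 = -1) = -1 (attained at k = 2)
  C[2][2] = min over k of (A[2][0] + B[0][2] = 2 + -1 = 1, A[2][1] + B[1][2] = -5 + 9 = 4, A[2][2] + B[2][2] = 3 + 1 = 4) = 1 (attained at k = 0)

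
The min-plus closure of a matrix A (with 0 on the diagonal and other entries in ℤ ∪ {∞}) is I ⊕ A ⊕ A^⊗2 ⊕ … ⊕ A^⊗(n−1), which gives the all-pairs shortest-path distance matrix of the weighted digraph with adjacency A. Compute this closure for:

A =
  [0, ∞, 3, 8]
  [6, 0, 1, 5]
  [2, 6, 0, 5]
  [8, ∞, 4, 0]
Closure =
  [0, 9, 3, 8]
  [3, 0, 1, 5]
  [2, 6, 0, 5]
  [6, 10, 4, 0]

This is the Floyd-Warshall all-pairs shortest-path computation. For each intermediate vertex k = 0, 1, …, 3, update dist[i][j] ← min(dist[i][j], dist[i][k] + dist[k][j]). The final matrix gives, for each (i, j), the minimum total weight of any directed path from i to j (possibly empty when i = j).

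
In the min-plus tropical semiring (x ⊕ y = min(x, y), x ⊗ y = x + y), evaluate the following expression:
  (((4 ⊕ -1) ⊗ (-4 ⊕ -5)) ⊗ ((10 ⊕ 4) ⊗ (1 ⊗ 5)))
(((4 ⊕ -1) ⊗ (-4 ⊕ -5)) ⊗ ((10 ⊕ 4) ⊗ (1 ⊗ 5))) = 4

Expand innermost to outermost. Recall ⊕ takes the minimum of its arguments and ⊗ takes their sum. Working out the expression (((4 ⊕ -1) ⊗ (-4 ⊕ -5)) ⊗ ((10 ⊕ 4) ⊗ (1 ⊗ 5))) gives 4.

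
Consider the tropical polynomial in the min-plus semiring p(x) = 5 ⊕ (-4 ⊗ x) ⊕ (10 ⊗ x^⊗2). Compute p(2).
p(2) = -2

A tropical monomial a ⊗ x^⊗i evaluates to a + i · x. Evaluating each term at x = 2:
  Term 0 contributes 5 + 0 · 2 = 5
  Term 1 contributes -4 + 1 · 2 = -2
  Term 2 contributes 10 + 2 · 2 = 14
p(2) = ⊕ of these = min[5, -2, 14] = -2.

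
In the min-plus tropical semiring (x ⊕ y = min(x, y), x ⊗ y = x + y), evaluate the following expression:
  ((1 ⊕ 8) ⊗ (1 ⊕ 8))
((1 ⊕ 8) ⊗ (1 ⊕ 8)) = 2

Expand innermost to outermost. Recall ⊕ takes the minimum of its arguments and ⊗ takes their sum. Working out the expression ((1 ⊕ 8) ⊗ (1 ⊕ 8)) gives 2.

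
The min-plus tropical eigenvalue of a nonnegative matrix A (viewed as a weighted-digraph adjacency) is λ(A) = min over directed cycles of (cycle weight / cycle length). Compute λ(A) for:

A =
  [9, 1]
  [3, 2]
λ(A) = 2

Enumerate directed cycles and compute their means (weight / length). Sample:
  cycle 0 → 0: weight = 9, length = 1, mean = 9/1 ≈ 9.000
  cycle 1 → 1: weight = 2, length = 1, mean = 2/1 ≈ 2.000
  cycle 0 → 1 → 0: weight = 4, length = 2, mean = 4/2 ≈ 2.000
  cycle 1 → 0 → 1: weight = 4, length = 2, mean = 4/2 ≈ 2.000
Minimum mean = 2.000, attained e.g. along the cycle 1 → 1 with weight 2 and length 1. So λ(A) = 2/1 = 2.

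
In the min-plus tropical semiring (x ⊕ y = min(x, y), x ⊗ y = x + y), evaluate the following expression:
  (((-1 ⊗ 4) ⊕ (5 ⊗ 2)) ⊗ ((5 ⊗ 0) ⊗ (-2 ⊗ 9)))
(((-1 ⊗ 4) ⊕ (5 ⊗ 2)) ⊗ ((5 ⊗ 0) ⊗ (-2 ⊗ 9))) = 15

Expand innermost to outermost. Recall ⊕ takes the minimum of its arguments and ⊗ takes their sum. Working out the expression (((-1 ⊗ 4) ⊕ (5 ⊗ 2)) ⊗ ((5 ⊗ 0) ⊗ (-2 ⊗ 9))) gives 15.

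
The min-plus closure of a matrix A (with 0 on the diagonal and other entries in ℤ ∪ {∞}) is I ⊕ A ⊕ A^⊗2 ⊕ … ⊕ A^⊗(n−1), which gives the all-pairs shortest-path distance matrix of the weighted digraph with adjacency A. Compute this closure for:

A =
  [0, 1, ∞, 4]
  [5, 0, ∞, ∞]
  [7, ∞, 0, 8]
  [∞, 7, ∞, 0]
Closure =
  [0, 1, ∞, 4]
  [5, 0, ∞, 9]
  [7, 8, 0, 8]
  [12, 7, ∞, 0]

This is the Floyd-Warshall all-pairs shortest-path computation. For each intermediate vertex k = 0, 1, …, 3, update dist[i][j] ← min(dist[i][j], dist[i][k] + dist[k][j]). The final matrix gives, for each (i, j), the minimum total weight of any directed path from i to j (possibly empty when i = j).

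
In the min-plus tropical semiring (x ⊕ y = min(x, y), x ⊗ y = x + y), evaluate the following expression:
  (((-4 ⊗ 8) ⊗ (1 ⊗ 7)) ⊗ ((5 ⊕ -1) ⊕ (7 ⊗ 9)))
(((-4 ⊗ 8) ⊗ (1 ⊗ 7)) ⊗ ((5 ⊕ -1) ⊕ (7 ⊗ 9))) = 11

Expand innermost to outermost. Recall ⊕ takes the minimum of its arguments and ⊗ takes their sum. Working out the expression (((-4 ⊗ 8) ⊗ (1 ⊗ 7)) ⊗ ((5 ⊕ -1) ⊕ (7 ⊗ 9))) gives 11.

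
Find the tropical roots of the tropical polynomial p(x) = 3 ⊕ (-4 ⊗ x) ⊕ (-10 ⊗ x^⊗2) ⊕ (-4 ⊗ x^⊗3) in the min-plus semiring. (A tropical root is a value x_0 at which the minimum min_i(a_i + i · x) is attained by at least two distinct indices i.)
Roots: {-6, 6, 7}

Each tropical root is a break point of the lower envelope of the lines y = a_i + i · x (there are 4 lines, with slopes 0, 1, ..., 3). Only the lines that attain the minimum somewhere contribute to roots; other lines are dominated. Here the surviving (envelope) indices are i = 3, i = 2, i = 1, i = 0.
Intersections between consecutive envelope lines give the roots: for adjacent envelope indices i < j the intersection is x = (a_i − a_j) / (j − i). Reading off the sorted break points: {-6, 6, 7}.
Verification: at each break x_0, at least two indices attain the minimum of min_i(a_i + i · x_0).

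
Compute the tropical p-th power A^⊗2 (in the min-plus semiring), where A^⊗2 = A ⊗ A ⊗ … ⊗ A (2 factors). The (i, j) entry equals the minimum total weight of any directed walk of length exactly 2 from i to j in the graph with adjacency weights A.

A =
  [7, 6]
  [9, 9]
A^⊗2 =
  [14, 13]
  [16, 15]

Each entry (A^⊗2)_ij equals the minimum over all length-2 walks i = v_0 → v_1 → … → v_2 = j of Σ_t A[v_t][v_{t+1}]. For example, for (i, j) = (0, 1) we minimise over 2 possible intermediate vertex sequences; the minimum is 13, attained along the walk 0 → 0 → 1.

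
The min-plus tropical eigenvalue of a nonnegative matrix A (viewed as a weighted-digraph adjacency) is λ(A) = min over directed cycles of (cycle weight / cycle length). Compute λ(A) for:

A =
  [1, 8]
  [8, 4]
λ(A) = 1

Enumerate directed cycles and compute their means (weight / length). Sample:
  cycle 0 → 0: weight = 1, length = 1, mean = 1/1 ≈ 1.000
  cycle 1 → 1: weight = 4, length = 1, mean = 4/1 ≈ 4.000
  cycle 0 → 1 → 0: weight = 16, length = 2, mean = 16/2 ≈ 8.000
  cycle 1 → 0 → 1: weight = 16, length = 2, mean = 16/2 ≈ 8.000
Minimum mean = 1.000, attained e.g. along the cycle 0 → 0 with weight 1 and length 1. So λ(A) = 1/1 = 1.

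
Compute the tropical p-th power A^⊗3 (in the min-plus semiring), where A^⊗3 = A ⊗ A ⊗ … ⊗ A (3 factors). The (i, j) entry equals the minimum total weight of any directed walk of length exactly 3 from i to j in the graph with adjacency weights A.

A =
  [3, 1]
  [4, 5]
A^⊗3 =
  [8, 6]
  [9, 8]

Each entry (A^⊗3)_ij equals the minimum over all length-3 walks i = v_0 → v_1 → … → v_3 = j of Σ_t A[v_t][v_{t+1}]. For example, for (i, j) = (0, 1) we minimise over 4 possible intermediate vertex sequences; the minimum is 6, attained along the walk 0 → 1 → 0 → 1.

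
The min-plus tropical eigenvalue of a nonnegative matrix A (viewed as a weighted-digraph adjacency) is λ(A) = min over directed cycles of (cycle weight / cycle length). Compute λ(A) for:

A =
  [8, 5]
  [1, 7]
λ(A) = 3

Enumerate directed cycles and compute their means (weight / length). Sample:
  cycle 0 → 0: weight = 8, length = 1, mean = 8/1 ≈ 8.000
  cycle 1 → 1: weight = 7, length = 1, mean = 7/1 ≈ 7.000
  cycle 0 → 1 → 0: weight = 6, length = 2, mean = 6/2 ≈ 3.000
  cycle 1 → 0 → 1: weight = 6, length = 2, mean = 6/2 ≈ 3.000
Minimum mean = 3.000, attained e.g. along the cycle 0 → 1 → 0 with weight 6 and length 2. So λ(A) = 6/2 = 3.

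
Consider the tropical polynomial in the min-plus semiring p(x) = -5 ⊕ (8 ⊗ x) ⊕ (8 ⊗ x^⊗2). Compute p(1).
p(1) = -5

A tropical monomial a ⊗ x^⊗i evaluates to a + i · x. Evaluating each term at x = 1:
  Term 0 contributes -5 + 0 · 1 = -5
  Term 1 contributes 8 + 1 · 1 = 9
  Term 2 contributes 8 + 2 · 1 = 10
p(1) = ⊕ of these = min[-5, 9, 10] = -5.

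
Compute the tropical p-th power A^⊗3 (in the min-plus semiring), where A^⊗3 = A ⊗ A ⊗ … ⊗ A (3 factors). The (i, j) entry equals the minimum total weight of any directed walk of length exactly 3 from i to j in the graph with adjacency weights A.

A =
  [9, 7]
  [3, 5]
A^⊗3 =
  [15, 17]
  [13, 15]

Each entry (A^⊗3)_ij equals the minimum over all length-3 walks i = v_0 → v_1 → … → v_3 = j of Σ_t A[v_t][v_{t+1}]. For example, for (i, j) = (0, 1) we minimise over 4 possible intermediate vertex sequences; the minimum is 17, attained along the walk 0 → 1 → 0 → 1.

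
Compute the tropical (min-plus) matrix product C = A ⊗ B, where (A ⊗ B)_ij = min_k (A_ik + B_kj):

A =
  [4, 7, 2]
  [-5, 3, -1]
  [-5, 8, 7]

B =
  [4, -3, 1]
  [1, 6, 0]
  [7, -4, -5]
A ⊗ B =
  [8, -2, -3]
  [-1, -8, -6]
  [-1, -8, -4]

Apply the min-plus product entry-by-entry:
  C[0][0] = min over k of (A[0][0] + B[0][0] = 4 + 4 = 8, A[0][1] + B[1][0] = 7 + 1 = 8, A[0][2] + B[2][0] = 2 + 7 = 9) = 8 (attained at k = 0)
  C[0][1] = min over k of (A[0][0] + B[0][1] = 4 + -3 = 1, A[0][1] + B[1][1] = 7 + 6 = 13, A[0][2] + B[2][1] = 2 + -4 = -2) = -2 (attained at k = 2)
  C[0][2] = min over k of (A[0][0] + B[0][2] = 4 + 1 = 5, A[0][1] + B[1][2] = 7 + 0 = 7, A[0][2] + B[2][2] = 2 + -5 = -3) = -3 (attained at k = 2)
  C[1][0] = min over k of (A[1][0] + B[0][0] = -5 + 4 = -1, A[1][1] + B[1][0] = 3 + 1 = 4, A[1][2] + B[2][0] = -1 + 7 = 6) = -1 (attained at k = 0)
  C[1][1] = min over k of (A[1][0] + B[0][1] = -5 + -3 = -8, A[1][1] + B[1][1] = 3 + 6 = 9, A[1][2] + B[2][1] = -1 + -4 = -5) = -8 (attained at k = 0)
  C[1][2] = min over k of (A[1][0] + B[0][2] = -5 + 1 = -4, A[1][1] + B[1][2] = 3 + 0 = 3, A[1][2] + B[2][2] = -1 + -5 = -6) = -6 (attained at k = 2)
  C[2][0] = min over k of (A[2][0] + B[0][0] = -5 + 4 = -1, A[2][1] + B[1][0] = 8 + 1 = 9, A[2][2] + B[2][0] = 7 + 7 = 14) = -1 (attained at k = 0)
  C[2][1] = min over k of (A[2][0] + B[0][1] = -5 + -3 = -8, A[2][1] + B[1][1] = 8 + 6 = 14, A[2][2] + B[2][1] = 7 + -4 = 3) = -8 (attained at k = 0)
  C[2][2] = min over k of (A[2][0] + B[0][2] = -5 + 1 = -4, A[2][1] + B[1][2] = 8 + 0 = 8, A[2][2] + B[2][2] = 7 + -5 = 2) = -4 (attained at k = 0)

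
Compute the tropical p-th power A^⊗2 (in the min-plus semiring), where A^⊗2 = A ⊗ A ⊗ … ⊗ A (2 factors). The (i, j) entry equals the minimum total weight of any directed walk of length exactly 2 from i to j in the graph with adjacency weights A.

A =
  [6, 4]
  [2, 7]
A^⊗2 =
  [6, 10]
  [8, 6]

Each entry (A^⊗2)_ij equals the minimum over all length-2 walks i = v_0 → v_1 → … → v_2 = j of Σ_t A[v_t][v_{t+1}]. For example, for (i, j) = (0, 1) we minimise over 2 possible intermediate vertex sequences; the minimum is 10, attained along the walk 0 → 0 → 1.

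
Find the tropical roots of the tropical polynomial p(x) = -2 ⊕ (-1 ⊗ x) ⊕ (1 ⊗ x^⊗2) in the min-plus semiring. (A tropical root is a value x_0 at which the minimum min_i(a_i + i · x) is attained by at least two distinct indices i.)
Roots: {-2, -1}

Each tropical root is a break point of the lower envelope of the lines y = a_i + i · x (there are 3 lines, with slopes 0, 1, ..., 2). Only the lines that attain the minimum somewhere contribute to roots; other lines are dominated. Here the surviving (envelope) indices are i = 2, i = 1, i = 0.
Intersections between consecutive envelope lines give the roots: for adjacent envelope indices i < j the intersection is x = (a_i − a_j) / (j − i). Reading off the sorted break points: {-2, -1}.
Verification: at each break x_0, at least two indices attain the minimum of min_i(a_i + i · x_0).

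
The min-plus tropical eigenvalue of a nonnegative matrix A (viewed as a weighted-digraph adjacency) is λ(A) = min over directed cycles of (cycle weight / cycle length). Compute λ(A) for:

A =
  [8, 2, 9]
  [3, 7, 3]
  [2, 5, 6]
λ(A) = 7/3

Enumerate directed cycles and compute their means (weight / length). Sample:
  cycle 0 → 0: weight = 8, length = 1, mean = 8/1 ≈ 8.000
  cycle 1 → 1: weight = 7, length = 1, mean = 7/1 ≈ 7.000
  cycle 2 → 2: weight = 6, length = 1, mean = 6/1 ≈ 6.000
  cycle 0 → 1 → 0: weight = 5, length = 2, mean = 5/2 ≈ 2.500
  cycle 0 → 2 → 0: weight = 11, length = 2, mean = 11/2 ≈ 5.500
  cycle 1 → 0 → 1: weight = 5, length = 2, mean = 5/2 ≈ 2.500
Minimum mean = 2.333, attained e.g. along the cycle 0 → 1 → 2 → 0 with weight 7 and length 3. So λ(A) = 7/3 = 7/3.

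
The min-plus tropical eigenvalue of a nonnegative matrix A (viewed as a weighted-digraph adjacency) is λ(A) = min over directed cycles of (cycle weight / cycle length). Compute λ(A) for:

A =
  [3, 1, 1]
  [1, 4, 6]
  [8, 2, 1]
λ(A) = 1

Enumerate directed cycles and compute their means (weight / length). Sample:
  cycle 0 → 0: weight = 3, length = 1, mean = 3/1 ≈ 3.000
  cycle 1 → 1: weight = 4, length = 1, mean = 4/1 ≈ 4.000
  cycle 2 → 2: weight = 1, length = 1, mean = 1/1 ≈ 1.000
  cycle 0 → 1 → 0: weight = 2, length = 2, mean = 2/2 ≈ 1.000
  cycle 0 → 2 → 0: weight = 9, length = 2, mean = 9/2 ≈ 4.500
  cycle 1 → 0 → 1: weight = 2, length = 2, mean = 2/2 ≈ 1.000
Minimum mean = 1.000, attained e.g. along the cycle 2 → 2 with weight 1 and length 1. So λ(A) = 1/1 = 1.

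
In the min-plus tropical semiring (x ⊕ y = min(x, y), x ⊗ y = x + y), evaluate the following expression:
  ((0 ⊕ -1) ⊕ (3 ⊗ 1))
((0 ⊕ -1) ⊕ (3 ⊗ 1)) = -1

Expand innermost to outermost. Recall ⊕ takes the minimum of its arguments and ⊗ takes their sum. Working out the expression ((0 ⊕ -1) ⊕ (3 ⊗ 1)) gives -1.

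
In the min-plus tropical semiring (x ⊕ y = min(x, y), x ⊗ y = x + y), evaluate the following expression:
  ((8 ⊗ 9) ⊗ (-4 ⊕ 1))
((8 ⊗ 9) ⊗ (-4 ⊕ 1)) = 13

Expand innermost to outermost. Recall ⊕ takes the minimum of its arguments and ⊗ takes their sum. Working out the expression ((8 ⊗ 9) ⊗ (-4 ⊕ 1)) gives 13.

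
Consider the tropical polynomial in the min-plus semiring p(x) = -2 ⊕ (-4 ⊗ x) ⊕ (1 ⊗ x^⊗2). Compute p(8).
p(8) = -2

A tropical monomial a ⊗ x^⊗i evaluates to a + i · x. Evaluating each term at x = 8:
  Term 0 contributes -2 + 0 · 8 = -2
  Term 1 contributes -4 + 1 · 8 = 4
  Term 2 contributes 1 + 2 · 8 = 17
p(8) = ⊕ of these = min[-2, 4, 17] = -2.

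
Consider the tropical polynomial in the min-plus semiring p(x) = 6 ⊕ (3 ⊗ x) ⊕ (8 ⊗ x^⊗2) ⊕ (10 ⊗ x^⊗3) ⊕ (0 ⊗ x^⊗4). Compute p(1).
p(1) = 4

A tropical monomial a ⊗ x^⊗i evaluates to a + i · x. Evaluating each term at x = 1:
  Term 0 contributes 6 + 0 · 1 = 6
  Term 1 contributes 3 + 1 · 1 = 4
  Term 2 contributes 8 + 2 · 1 = 10
  Term 3 contributes 10 + 3 · 1 = 13
  Term 4 contributes 0 + 4 · 1 = 4
p(1) = ⊕ of these = min[6, 4, 10, 13, 4] = 4.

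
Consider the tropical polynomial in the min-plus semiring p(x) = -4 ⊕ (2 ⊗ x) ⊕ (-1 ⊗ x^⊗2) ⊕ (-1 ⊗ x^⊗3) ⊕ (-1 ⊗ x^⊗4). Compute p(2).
p(2) = -4

A tropical monomial a ⊗ x^⊗i evaluates to a + i · x. Evaluating each term at x = 2:
  Term 0 contributes -4 + 0 · 2 = -4
  Term 1 contributes 2 + 1 · 2 = 4
  Term 2 contributes -1 + 2 · 2 = 3
  Term 3 contributes -1 + 3 · 2 = 5
  Term 4 contributes -1 + 4 · 2 = 7
p(2) = ⊕ of these = min[-4, 4, 3, 5, 7] = -4.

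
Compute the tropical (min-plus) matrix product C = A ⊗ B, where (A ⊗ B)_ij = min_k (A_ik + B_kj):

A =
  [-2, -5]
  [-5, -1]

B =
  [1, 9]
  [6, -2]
A ⊗ B =
  [-1, -7]
  [-4, -3]

Apply the min-plus product entry-by-entry:
  C[0][0] = min over k of (A[0][0] + B[0][0] = -2 + 1 = -1, A[0][1] + B[1][0] = -5 + 6 = 1) = -1 (attained at k = 0)
  C[0][1] = min over k of (A[0][0] + B[0][1] = -2 + 9 = 7, A[0][1] + B[1][1] = -5 + -2 = -7) = -7 (attained at k = 1)
  C[1][0] = min over k of (A[1][0] + B[0][0] = -5 + 1 = -4, A[1][1] + B[1][0] = -1 + 6 = 5) = -4 (attained at k = 0)
  C[1][1] = min over k of (A[1][0] + B[0][1] = -5 + 9 = 4, A[1][1] + B[1][1] = -1 + -2 = -3) = -3 (attained at k = 1)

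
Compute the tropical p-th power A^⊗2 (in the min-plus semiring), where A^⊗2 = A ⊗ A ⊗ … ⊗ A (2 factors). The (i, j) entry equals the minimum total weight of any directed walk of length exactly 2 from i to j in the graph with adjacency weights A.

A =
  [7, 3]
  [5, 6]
A^⊗2 =
  [8, 9]
  [11, 8]

Each entry (A^⊗2)_ij equals the minimum over all length-2 walks i = v_0 → v_1 → … → v_2 = j of Σ_t A[v_t][v_{t+1}]. For example, for (i, j) = (0, 1) we minimise over 2 possible intermediate vertex sequences; the minimum is 9, attained along the walk 0 → 1 → 1.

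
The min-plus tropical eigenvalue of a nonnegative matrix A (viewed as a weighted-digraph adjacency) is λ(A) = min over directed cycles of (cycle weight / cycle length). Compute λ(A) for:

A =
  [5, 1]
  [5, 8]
λ(A) = 3

Enumerate directed cycles and compute their means (weight / length). Sample:
  cycle 0 → 0: weight = 5, length = 1, mean = 5/1 ≈ 5.000
  cycle 1 → 1: weight = 8, length = 1, mean = 8/1 ≈ 8.000
  cycle 0 → 1 → 0: weight = 6, length = 2, mean = 6/2 ≈ 3.000
  cycle 1 → 0 → 1: weight = 6, length = 2, mean = 6/2 ≈ 3.000
Minimum mean = 3.000, attained e.g. along the cycle 0 → 1 → 0 with weight 6 and length 2. So λ(A) = 6/2 = 3.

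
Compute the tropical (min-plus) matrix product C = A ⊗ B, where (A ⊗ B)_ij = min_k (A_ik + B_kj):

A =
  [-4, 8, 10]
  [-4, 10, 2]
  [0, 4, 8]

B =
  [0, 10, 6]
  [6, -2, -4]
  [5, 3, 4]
A ⊗ B =
  [-4, 6, 2]
  [-4, 5, 2]
  [0, 2, 0]

Apply the min-plus product entry-by-entry:
  C[0][0] = min over k of (A[0][0] + B[0][0] = -4 + 0 = -4, A[0][1] + B[1][0] = 8 + 6 = 14, A[0][2] + B[2][0] = 10 + 5 = 15) = -4 (attained at k = 0)
  C[0][1] = min over k of (A[0][0] + B[0][1] = -4 + 10 = 6, A[0][1] + B[1][1] = 8 + -2 = 6, A[0][2] + B[2][1] = 10 + 3 = 13) = 6 (attained at k = 0)
  C[0][2] = min over k of (A[0][0] + B[0][2] = -4 + 6 = 2, A[0][1] + B[1][2] = 8 + -4 = 4, A[0][2] + B[2][2] = 10 + 4 = 14) = 2 (attained at k = 0)
  C[1][0] = min over k of (A[1][0] + B[0][0] = -4 + 0 = -4, A[1][1] + B[1][0] = 10 + 6 = 16, A[1][2] + B[2][0] = 2 + 5 = 7) = -4 (attained at k = 0)
  C[1][1] = min over k of (A[1][0] + B[0][1] = -4 + 10 = 6, A[1][1] + B[1][1] = 10 + -2 = 8, A[1][2] + B[2][1] = 2 + 3 = 5) = 5 (attained at k = 2)
  C[1][2] = min over k of (A[1][0] + B[0][2] = -4 + 6 = 2, A[1][1] + B[1][2] = 10 + -4 = 6, A[1][2] + B[2][2] = 2 + 4 = 6) = 2 (attained at k = 0)
  C[2][0] = min over k of (A[2][0] + B[0][0] = 0 + 0 = 0, A[2][1] + B[1][0] = 4 + 6 = 10, A[2][2] + B[2][0] = 8 + 5 = 13) = 0 (attained at k = 0)
  C[2][1] = min over k of (A[2][0] + B[0][1] = 0 + 10 = 10, A[2][1] + B[1][1] = 4 + -2 = 2, A[2][2] + B[2][1] = 8 + 3 = 11) = 2 (attained at k = 1)
  C[2][2] = min over k of (A[2][0] + B[0][2] = 0 + 6 = 6, A[2][1] + B[1][2] = 4 + -4 = 0, A[2][2] + B[2][2] = 8 + 4 = 12) = 0 (attained at k = 1)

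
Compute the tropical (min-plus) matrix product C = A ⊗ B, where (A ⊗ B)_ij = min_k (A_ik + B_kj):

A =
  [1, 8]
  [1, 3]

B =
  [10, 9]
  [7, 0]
A ⊗ B =
  [11, 8]
  [10, 3]

Apply the min-plus product entry-by-entry:
  C[0][0] = min over k of (A[0][0] + B[0][0] = 1 + 10 = 11, A[0][1] + B[1][0] = 8 + 7 = 15) = 11 (attained at k = 0)
  C[0][1] = min over k of (A[0][0] + B[0][1] = 1 + 9 = 10, A[0][1] + B[1][1] = 8 + 0 = 8) = 8 (attained at k = 1)
  C[1][0] = min over k of (A[1][0] + B[0][0] = 1 + 10 = 11, A[1][1] + B[1][0] = 3 + 7 = 10) = 10 (attained at k = 1)
  C[1][1] = min over k of (A[1][0] + B[0][1] = 1 + 9 = 10, A[1][1] + B[1][1] = 3 + 0 = 3) = 3 (attained at k = 1)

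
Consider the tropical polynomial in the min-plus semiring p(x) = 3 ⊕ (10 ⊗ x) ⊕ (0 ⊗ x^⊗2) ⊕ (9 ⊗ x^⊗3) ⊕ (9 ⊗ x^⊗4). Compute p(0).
p(0) = 0

A tropical monomial a ⊗ x^⊗i evaluates to a + i · x. Evaluating each term at x = 0:
  Term 0 contributes 3 + 0 · 0 = 3
  Term 1 contributes 10 + 1 · 0 = 10
  Term 2 contributes 0 + 2 · 0 = 0
  Term 3 contributes 9 + 3 · 0 = 9
  Term 4 contributes 9 + 4 · 0 = 9
p(0) = ⊕ of these = min[3, 10, 0, 9, 9] = 0.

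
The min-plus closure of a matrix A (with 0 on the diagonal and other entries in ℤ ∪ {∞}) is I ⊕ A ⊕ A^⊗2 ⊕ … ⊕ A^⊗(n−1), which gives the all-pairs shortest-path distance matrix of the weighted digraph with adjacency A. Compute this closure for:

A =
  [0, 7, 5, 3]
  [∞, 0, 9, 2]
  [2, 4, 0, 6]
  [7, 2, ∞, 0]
Closure =
  [0, 5, 5, 3]
  [9, 0, 9, 2]
  [2, 4, 0, 5]
  [7, 2, 11, 0]

This is the Floyd-Warshall all-pairs shortest-path computation. For each intermediate vertex k = 0, 1, …, 3, update dist[i][j] ← min(dist[i][j], dist[i][k] + dist[k][j]). The final matrix gives, for each (i, j), the minimum total weight of any directed path from i to j (possibly empty when i = j).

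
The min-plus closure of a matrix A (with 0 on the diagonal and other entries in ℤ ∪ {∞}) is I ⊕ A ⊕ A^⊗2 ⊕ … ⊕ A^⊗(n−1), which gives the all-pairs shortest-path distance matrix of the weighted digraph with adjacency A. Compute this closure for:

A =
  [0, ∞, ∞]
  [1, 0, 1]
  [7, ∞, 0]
Closure =
  [0, ∞, ∞]
  [1, 0, 1]
  [7, ∞, 0]

This is the Floyd-Warshall all-pairs shortest-path computation. For each intermediate vertex k = 0, 1, …, 2, update dist[i][j] ← min(dist[i][j], dist[i][k] + dist[k][j]). The final matrix gives, for each (i, j), the minimum total weight of any directed path from i to j (possibly empty when i = j).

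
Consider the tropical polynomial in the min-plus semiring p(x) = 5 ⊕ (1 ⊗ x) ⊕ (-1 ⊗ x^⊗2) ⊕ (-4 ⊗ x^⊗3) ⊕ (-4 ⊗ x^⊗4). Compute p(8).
p(8) = 5

A tropical monomial a ⊗ x^⊗i evaluates to a + i · x. Evaluating each term at x = 8:
  Term 0 contributes 5 + 0 · 8 = 5
  Term 1 contributes 1 + 1 · 8 = 9
  Term 2 contributes -1 + 2 · 8 = 15
  Term 3 contributes -4 + 3 · 8 = 20
  Term 4 contributes -4 + 4 · 8 = 28
p(8) = ⊕ of these = min[5, 9, 15, 20, 28] = 5.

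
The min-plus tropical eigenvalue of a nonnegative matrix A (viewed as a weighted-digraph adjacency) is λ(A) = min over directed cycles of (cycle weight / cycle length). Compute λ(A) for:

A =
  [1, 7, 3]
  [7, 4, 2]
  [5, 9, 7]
λ(A) = 1

Enumerate directed cycles and compute their means (weight / length). Sample:
  cycle 0 → 0: weight = 1, length = 1, mean = 1/1 ≈ 1.000
  cycle 1 → 1: weight = 4, length = 1, mean = 4/1 ≈ 4.000
  cycle 2 → 2: weight = 7, length = 1, mean = 7/1 ≈ 7.000
  cycle 0 → 1 → 0: weight = 14, length = 2, mean = 14/2 ≈ 7.000
  cycle 0 → 2 → 0: weight = 8, length = 2, mean = 8/2 ≈ 4.000
  cycle 1 → 0 → 1: weight = 14, length = 2, mean = 14/2 ≈ 7.000
Minimum mean = 1.000, attained e.g. along the cycle 0 → 0 with weight 1 and length 1. So λ(A) = 1/1 = 1.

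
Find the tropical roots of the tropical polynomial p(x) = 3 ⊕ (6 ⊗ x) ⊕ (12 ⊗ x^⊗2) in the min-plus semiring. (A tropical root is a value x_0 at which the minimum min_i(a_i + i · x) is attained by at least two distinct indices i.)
Roots: {-6, -3}

Each tropical root is a break point of the lower envelope of the lines y = a_i + i · x (there are 3 lines, with slopes 0, 1, ..., 2). Only the lines that attain the minimum somewhere contribute to roots; other lines are dominated. Here the surviving (envelope) indices are i = 2, i = 1, i = 0.
Intersections between consecutive envelope lines give the roots: for adjacent envelope indices i < j the intersection is x = (a_i − a_j) / (j − i). Reading off the sorted break points: {-6, -3}.
Verification: at each break x_0, at least two indices attain the minimum of min_i(a_i + i · x_0).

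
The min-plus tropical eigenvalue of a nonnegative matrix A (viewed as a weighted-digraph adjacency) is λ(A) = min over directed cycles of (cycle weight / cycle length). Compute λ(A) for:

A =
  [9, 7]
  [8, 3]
λ(A) = 3

Enumerate directed cycles and compute their means (weight / length). Sample:
  cycle 0 → 0: weight = 9, length = 1, mean = 9/1 ≈ 9.000
  cycle 1 → 1: weight = 3, length = 1, mean = 3/1 ≈ 3.000
  cycle 0 → 1 → 0: weight = 15, length = 2, mean = 15/2 ≈ 7.500
  cycle 1 → 0 → 1: weight = 15, length = 2, mean = 15/2 ≈ 7.500
Minimum mean = 3.000, attained e.g. along the cycle 1 → 1 with weight 3 and length 1. So λ(A) = 3/1 = 3.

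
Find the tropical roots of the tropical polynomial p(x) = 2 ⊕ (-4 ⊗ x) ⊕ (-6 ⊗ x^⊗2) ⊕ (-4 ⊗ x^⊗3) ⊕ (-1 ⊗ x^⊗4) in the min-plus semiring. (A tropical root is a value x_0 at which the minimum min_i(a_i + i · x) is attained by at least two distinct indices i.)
Roots: {-3, -2, 2, 6}

Each tropical root is a break point of the lower envelope of the lines y = a_i + i · x (there are 5 lines, with slopes 0, 1, ..., 4). Only the lines that attain the minimum somewhere contribute to roots; other lines are dominated. Here the surviving (envelope) indices are i = 4, i = 3, i = 2, i = 1, i = 0.
Intersections between consecutive envelope lines give the roots: for adjacent envelope indices i < j the intersection is x = (a_i − a_j) / (j − i). Reading off the sorted break points: {-3, -2, 2, 6}.
Verification: at each break x_0, at least two indices attain the minimum of min_i(a_i + i · x_0).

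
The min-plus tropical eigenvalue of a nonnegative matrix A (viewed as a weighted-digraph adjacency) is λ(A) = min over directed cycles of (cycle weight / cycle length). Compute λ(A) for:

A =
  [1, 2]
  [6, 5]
λ(A) = 1

Enumerate directed cycles and compute their means (weight / length). Sample:
  cycle 0 → 0: weight = 1, length = 1, mean = 1/1 ≈ 1.000
  cycle 1 → 1: weight = 5, length = 1, mean = 5/1 ≈ 5.000
  cycle 0 → 1 → 0: weight = 8, length = 2, mean = 8/2 ≈ 4.000
  cycle 1 → 0 → 1: weight = 8, length = 2, mean = 8/2 ≈ 4.000
Minimum mean = 1.000, attained e.g. along the cycle 0 → 0 with weight 1 and length 1. So λ(A) = 1/1 = 1.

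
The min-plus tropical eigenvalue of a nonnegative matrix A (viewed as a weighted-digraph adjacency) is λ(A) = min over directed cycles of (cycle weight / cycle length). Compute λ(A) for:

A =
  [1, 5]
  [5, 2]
λ(A) = 1

Enumerate directed cycles and compute their means (weight / length). Sample:
  cycle 0 → 0: weight = 1, length = 1, mean = 1/1 ≈ 1.000
  cycle 1 → 1: weight = 2, length = 1, mean = 2/1 ≈ 2.000
  cycle 0 → 1 → 0: weight = 10, length = 2, mean = 10/2 ≈ 5.000
  cycle 1 → 0 → 1: weight = 10, length = 2, mean = 10/2 ≈ 5.000
Minimum mean = 1.000, attained e.g. along the cycle 0 → 0 with weight 1 and length 1. So λ(A) = 1/1 = 1.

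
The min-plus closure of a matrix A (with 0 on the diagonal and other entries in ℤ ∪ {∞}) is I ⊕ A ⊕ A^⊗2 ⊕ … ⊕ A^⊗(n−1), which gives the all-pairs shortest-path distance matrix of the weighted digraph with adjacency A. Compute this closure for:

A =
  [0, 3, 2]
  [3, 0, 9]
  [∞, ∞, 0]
Closure =
  [0, 3, 2]
  [3, 0, 5]
  [∞, ∞, 0]

This is the Floyd-Warshall all-pairs shortest-path computation. For each intermediate vertex k = 0, 1, …, 2, update dist[i][j] ← min(dist[i][j], dist[i][k] + dist[k][j]). The final matrix gives, for each (i, j), the minimum total weight of any directed path from i to j (possibly empty when i = j).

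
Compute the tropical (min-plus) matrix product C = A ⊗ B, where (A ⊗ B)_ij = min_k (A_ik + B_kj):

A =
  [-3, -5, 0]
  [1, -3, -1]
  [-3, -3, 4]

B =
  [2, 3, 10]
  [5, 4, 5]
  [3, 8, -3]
A ⊗ B =
  [-1, -1, -3]
  [2, 1, -4]
  [-1, 0, 1]

Apply the min-plus product entry-by-entry:
  C[0][0] = min over k of (A[0][0] + B[0][0] = -3 + 2 = -1, A[0][1] + B[1][0] = -5 + 5 = 0, A[0][2] + B[2][0] = 0 + 3 = 3) = -1 (attained at k = 0)
  C[0][1] = min over k of (A[0][0] + B[0][1] = -3 + 3 = 0, A[0][1] + B[1][1] = -5 + 4 = -1, A[0][2] + B[2][1] = 0 + 8 = 8) = -1 (attained at k = 1)
  C[0][2] = min over k of (A[0][0] + B[0][2] = -3 + 10 = 7, A[0][1] + B[1][2] = -5 + 5 = 0, A[0][2] + B[2][2] = 0 + -3 = -3) = -3 (attained at k = 2)
  C[1][0] = min over k of (A[1][0] + B[0][0] = 1 + 2 = 3, A[1][1] + B[1][0] = -3 + 5 = 2, A[1][2] + B[2][0] = -1 + 3 = 2) = 2 (attained at k = 1)
  C[1][1] = min over k of (A[1][0] + B[0][1] = 1 + 3 = 4, A[1][1] + B[1][1] = -3 + 4 = 1, A[1][2] + B[2][1] = -1 + 8 = 7) = 1 (attained at k = 1)
  C[1][2] = min over k of (A[1][0] + B[0][2] = 1 + 10 = 11, A[1][1] + B[1][2] = -3 + 5 = 2, A[1][2] + B[2][2] = -1 + -3 = -4) = -4 (attained at k = 2)
  C[2][0] = min over k of (A[2][0] + B[0][0] = -3 + 2 = -1, A[2][1] + B[1][0] = -3 + 5 = 2, A[2][2] + B[2][0] = 4 + 3 = 7) = -1 (attained at k = 0)
  C[2][1] = min over k of (A[2][0] + B[0][1] = -3 + 3 = 0, A[2][1] + B[1][1] = -3 + 4 = 1, A[2][2] + B[2][1] = 4 + 8 = 12) = 0 (attained at k = 0)
  C[2][2] = min over k of (A[2][0] + B[0][2] = -3 + 10 = 7, A[2][1] + B[1][2] = -3 + 5 = 2, A[2][2] + B[2][2] = 4 + -3 = 1) = 1 (attained at k = 2)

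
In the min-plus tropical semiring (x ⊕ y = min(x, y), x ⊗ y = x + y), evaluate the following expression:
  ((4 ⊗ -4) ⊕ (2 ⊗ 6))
((4 ⊗ -4) ⊕ (2 ⊗ 6)) = 0

Expand innermost to outermost. Recall ⊕ takes the minimum of its arguments and ⊗ takes their sum. Working out the expression ((4 ⊗ -4) ⊕ (2 ⊗ 6)) gives 0.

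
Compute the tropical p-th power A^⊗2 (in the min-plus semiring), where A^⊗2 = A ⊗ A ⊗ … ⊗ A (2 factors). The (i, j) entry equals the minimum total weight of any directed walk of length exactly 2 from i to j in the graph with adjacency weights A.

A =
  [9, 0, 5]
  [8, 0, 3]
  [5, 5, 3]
A^⊗2 =
  [8, 0, 3]
  [8, 0, 3]
  [8, 5, 6]

Each entry (A^⊗2)_ij equals the minimum over all length-2 walks i = v_0 → v_1 → … → v_2 = j of Σ_t A[v_t][v_{t+1}]. For example, for (i, j) = (0, 2) we minimise over 3 possible intermediate vertex sequences; the minimum is 3, attained along the walk 0 → 1 → 2.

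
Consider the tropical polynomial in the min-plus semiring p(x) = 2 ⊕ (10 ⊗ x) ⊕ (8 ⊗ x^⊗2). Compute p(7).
p(7) = 2

A tropical monomial a ⊗ x^⊗i evaluates to a + i · x. Evaluating each term at x = 7:
  Term 0 contributes 2 + 0 · 7 = 2
  Term 1 contributes 10 + 1 · 7 = 17
  Term 2 contributes 8 + 2 · 7 = 22
p(7) = ⊕ of these = min[2, 17, 22] = 2.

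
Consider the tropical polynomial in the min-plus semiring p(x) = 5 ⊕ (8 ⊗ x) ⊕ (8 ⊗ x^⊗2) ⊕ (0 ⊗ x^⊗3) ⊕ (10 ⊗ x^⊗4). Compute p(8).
p(8) = 5

A tropical monomial a ⊗ x^⊗i evaluates to a + i · x. Evaluating each term at x = 8:
  Term 0 contributes 5 + 0 · 8 = 5
  Term 1 contributes 8 + 1 · 8 = 16
  Term 2 contributes 8 + 2 · 8 = 24
  Term 3 contributes 0 + 3 · 8 = 24
  Term 4 contributes 10 + 4 · 8 = 42
p(8) = ⊕ of these = min[5, 16, 24, 24, 42] = 5.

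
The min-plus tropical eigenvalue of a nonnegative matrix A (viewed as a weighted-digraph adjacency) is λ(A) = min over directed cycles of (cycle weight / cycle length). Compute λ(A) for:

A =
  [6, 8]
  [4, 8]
λ(A) = 6

Enumerate directed cycles and compute their means (weight / length). Sample:
  cycle 0 → 0: weight = 6, length = 1, mean = 6/1 ≈ 6.000
  cycle 1 → 1: weight = 8, length = 1, mean = 8/1 ≈ 8.000
  cycle 0 → 1 → 0: weight = 12, length = 2, mean = 12/2 ≈ 6.000
  cycle 1 → 0 → 1: weight = 12, length = 2, mean = 12/2 ≈ 6.000
Minimum mean = 6.000, attained e.g. along the cycle 0 → 0 with weight 6 and length 1. So λ(A) = 6/1 = 6.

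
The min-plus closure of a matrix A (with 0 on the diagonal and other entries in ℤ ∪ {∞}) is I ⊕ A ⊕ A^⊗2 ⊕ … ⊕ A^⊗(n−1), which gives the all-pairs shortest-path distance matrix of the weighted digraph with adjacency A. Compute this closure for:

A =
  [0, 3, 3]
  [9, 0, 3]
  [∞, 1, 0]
Closure =
  [0, 3, 3]
  [9, 0, 3]
  [10, 1, 0]

This is the Floyd-Warshall all-pairs shortest-path computation. For each intermediate vertex k = 0, 1, …, 2, update dist[i][j] ← min(dist[i][j], dist[i][k] + dist[k][j]). The final matrix gives, for each (i, j), the minimum total weight of any directed path from i to j (possibly empty when i = j).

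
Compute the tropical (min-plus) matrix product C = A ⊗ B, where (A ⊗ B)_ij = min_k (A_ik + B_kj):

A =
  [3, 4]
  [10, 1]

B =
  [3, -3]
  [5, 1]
A ⊗ B =
  [6, 0]
  [6, 2]

Apply the min-plus product entry-by-entry:
  C[0][0] = min over k of (A[0][0] + B[0][0] = 3 + 3 = 6, A[0][1] + B[1][0] = 4 + 5 = 9) = 6 (attained at k = 0)
  C[0][1] = min over k of (A[0][0] + B[0][1] = 3 + -3 = 0, A[0][1] + B[1][1] = 4 + 1 = 5) = 0 (attained at k = 0)
  C[1][0] = min over k of (A[1][0] + B[0][0] = 10 + 3 = 13, A[1][1] + B[1][0] = 1 + 5 = 6) = 6 (attained at k = 1)
  C[1][1] = min over k of (A[1][0] + B[0][1] = 10 + -3 = 7, A[1][1] + B[1][1] = 1 + 1 = 2) = 2 (attained at k = 1)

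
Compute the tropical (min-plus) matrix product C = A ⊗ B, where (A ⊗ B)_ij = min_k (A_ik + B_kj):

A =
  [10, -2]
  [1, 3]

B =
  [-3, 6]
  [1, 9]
A ⊗ B =
  [-1, 7]
  [-2, 7]

Apply the min-plus product entry-by-entry:
  C[0][0] = min over k of (A[0][0] + B[0][0] = 10 + -3 = 7, A[0][1] + B[1][0] = -2 + 1 = -1) = -1 (attained at k = 1)
  C[0][1] = min over k of (A[0][0] + B[0][1] = 10 + 6 = 16, A[0][1] + B[1][1] = -2 + 9 = 7) = 7 (attained at k = 1)
  C[1][0] = min over k of (A[1][0] + B[0][0] = 1 + -3 = -2, A[1][1] + B[1][0] = 3 + 1 = 4) = -2 (attained at k = 0)
  C[1][1] = min over k of (A[1][0] + B[0][1] = 1 + 6 = 7, A[1][1] + B[1][1] = 3 + 9 = 12) = 7 (attained at k = 0)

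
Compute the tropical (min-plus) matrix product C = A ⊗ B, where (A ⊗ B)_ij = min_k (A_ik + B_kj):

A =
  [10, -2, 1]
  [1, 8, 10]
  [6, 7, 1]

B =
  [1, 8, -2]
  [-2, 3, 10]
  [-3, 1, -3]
A ⊗ B =
  [-4, 1, -2]
  [2, 9, -1]
  [-2, 2, -2]

Apply the min-plus product entry-by-entry:
  C[0][0] = min over k of (A[0][0] + B[0][0] = 10 + 1 = 11, A[0][1] + B[1][0] = -2 + -2 = -4, A[0][2] + B[2][0] = 1 + -3 = -2) = -4 (attained at k = 1)
  C[0][1] = min over k of (A[0][0] + B[0][1] = 10 + 8 = 18, A[0][1] + B[1][1] = -2 + 3 = 1, A[0][2] + B[2][1] = 1 + 1 = 2) = 1 (attained at k = 1)
  C[0][2] = min over k of (A[0][0] + B[0][2] = 10 + -2 = 8, A[0][1] + B[1][2] = -2 + 10 = 8, A[0][2] + B[2][2] = 1 + -3 = -2) = -2 (attained at k = 2)
  C[1][0] = min over k of (A[1][0] + B[0][0] = 1 + 1 = 2, A[1][1] + B[1][0] = 8 + -2 = 6, A[1][2] + B[2][0] = 10 + -3 = 7) = 2 (attained at k = 0)
  C[1][1] = min over k of (A[1][0] + B[0][1] = 1 + 8 = 9, A[1][1] + B[1][1] = 8 + 3 = 11, A[1][2] + B[2][1] = 10 + 1 = 11) = 9 (attained at k = 0)
  C[1][2] = min over k of (A[1][0] + B[0][2] = 1 + -2 = -1, A[1][1] + B[1][2] = 8 + 10 = 18, A[1][2] + B[2][2] = 10 + -3 = 7) = -1 (attained at k = 0)
  C[2][0] = min over k of (A[2][0] + B[0][0] = 6 + 1 = 7, A[2][1] + B[1][0] = 7 + -2 = 5, A[2][2] + B[2][0] = 1 + -3 = -2) = -2 (attained at k = 2)
  C[2][1] = min over k of (A[2][0] + B[0][1] = 6 + 8 = 14, A[2][1] + B[1][1] = 7 + 3 = 10, A[2][2] + B[2][1] = 1 + 1 = 2) = 2 (attained at k = 2)
  C[2][2] = min over k of (A[2][0] + B[0][2] = 6 + -2 = 4, A[2][1] + B[1][2] = 7 + 10 = 17, A[2][2] + B[2][2] = 1 + -3 = -2) = -2 (attained at k = 2)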